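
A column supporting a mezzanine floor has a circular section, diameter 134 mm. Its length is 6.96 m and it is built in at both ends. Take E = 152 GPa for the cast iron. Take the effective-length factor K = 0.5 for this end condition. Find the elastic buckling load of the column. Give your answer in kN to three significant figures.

I = πd⁴/64 = π×134⁴/64 = 1.583×10^7 mm⁴
I = 1.583×10^7 mm⁴ = 1.583×10^-5 m⁴
Effective length L_e = K·L = 0.5 × 6.96 = 3.480 m
P_cr = π²EI / L_e² = π² × 152×10⁹ × 1.583×10^-5 / 3.480² = 1.961×10^6 N

P_cr ≈ 1960 kN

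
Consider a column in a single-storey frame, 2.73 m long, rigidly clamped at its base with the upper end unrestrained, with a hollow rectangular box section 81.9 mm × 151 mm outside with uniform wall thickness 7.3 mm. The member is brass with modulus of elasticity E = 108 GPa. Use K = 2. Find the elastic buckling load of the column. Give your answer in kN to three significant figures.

P_cr ≈ 123 kN

Inner dimensions: h_i = 151 − 2×7.3 = 136.4 mm, b_i = 81.9 − 2×7.3 = 67.30 mm
Weak-axis I_min = (h_o·b_o³ − h_i·b_i³)/12 with b_o = 81.9, b_i = 67.30 mm (shorter outer/inner sides).
I_min = (151×81.9³ − 136.4×67.30³)/12 = 3.448×10^6 mm⁴
I = 3.448×10^6 mm⁴ = 3.448×10^-6 m⁴
Effective length L_e = K·L = 2 × 2.73 = 5.460 m
P_cr = π²EI / L_e² = π² × 108×10⁹ × 3.448×10^-6 / 5.460² = 1.233×10^5 N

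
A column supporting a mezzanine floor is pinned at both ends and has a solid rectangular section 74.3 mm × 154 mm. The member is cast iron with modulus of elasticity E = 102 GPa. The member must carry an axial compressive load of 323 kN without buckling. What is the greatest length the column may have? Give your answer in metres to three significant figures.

Buckling occurs about the weak axis: I_min = h·b³/12 with b = 74.3 mm (the shorter side).
I_min = 154×74.3³/12 = 5.264×10^6 mm⁴
I = 5.264×10^-6 m⁴
At the buckling limit P_cr = P = 3.230×10^5 N
From P_cr = π²EI/(K·L)²:  L = (1/K)·√(π²EI/P_cr) = (1/1)·√(π²×1.02×10^11×5.264×10^-6/3.230×10^5)
L = 4.05 m

L_max ≈ 4.05 m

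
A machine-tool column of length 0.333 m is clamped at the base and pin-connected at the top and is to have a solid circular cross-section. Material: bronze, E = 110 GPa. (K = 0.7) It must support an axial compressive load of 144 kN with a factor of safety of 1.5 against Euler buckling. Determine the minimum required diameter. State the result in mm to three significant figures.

d ≈ 21.7 mm

Required P_cr = n·P = 1.5 × 144 = 216.0 kN
L_e = K·L = 0.7 × 0.333 = 0.2331 m
Required I = P_cr·L_e²/(π²E) = 2.160×10^5 × 0.2331² / (π² × 1.10×10^11) = 1.081×10^-8 m⁴
I_req = 1.081×10^4 mm⁴
Solid circle: I = πd⁴/64  ⇒  d = (64I/π)^(1/4) = (64×1.081×10^4/π)^(1/4) = 21.7 mm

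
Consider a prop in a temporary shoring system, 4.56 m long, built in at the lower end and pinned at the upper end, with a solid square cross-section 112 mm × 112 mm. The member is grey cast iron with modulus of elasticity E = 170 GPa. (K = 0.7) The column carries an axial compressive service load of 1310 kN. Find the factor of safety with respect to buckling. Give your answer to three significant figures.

I = a⁴/12 = 112⁴/12 = 1.311×10^7 mm⁴
I = 1.311×10^7 mm⁴ = 1.311×10^-5 m⁴
Effective length L_e = K·L = 0.7 × 4.56 = 3.192 m
P_cr = π²EI / L_e² = π² × 170×10⁹ × 1.311×10^-5 / 3.192² = 2.159×10^6 N
Factor of safety n = P_cr / P = 2159.3 / 1310 = 1.65

n ≈ 1.65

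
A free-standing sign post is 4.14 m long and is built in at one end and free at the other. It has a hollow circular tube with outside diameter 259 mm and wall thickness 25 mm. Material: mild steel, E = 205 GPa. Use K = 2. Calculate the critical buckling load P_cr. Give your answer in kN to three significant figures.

Inner diameter d_i = 259 − 2×25 = 209.0 mm
I = π(d_o⁴ − d_i⁴)/64 = π(259⁴ − 209.0⁴)/64 = 1.272×10^8 mm⁴
I = 1.272×10^8 mm⁴ = 1.272×10^-4 m⁴
Effective length L_e = K·L = 2 × 4.14 = 8.280 m
P_cr = π²EI / L_e² = π² × 205×10⁹ × 1.272×10^-4 / 8.280² = 3.755×10^6 N

P_cr ≈ 3750 kN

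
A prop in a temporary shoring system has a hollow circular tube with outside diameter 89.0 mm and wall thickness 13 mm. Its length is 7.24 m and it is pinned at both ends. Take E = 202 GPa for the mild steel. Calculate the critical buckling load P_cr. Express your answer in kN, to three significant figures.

P_cr ≈ 87.7 kN

Inner diameter d_i = 89.0 − 2×13 = 63.00 mm
I = π(d_o⁴ − d_i⁴)/64 = π(89.0⁴ − 63.00⁴)/64 = 2.307×10^6 mm⁴
I = 2.307×10^6 mm⁴ = 2.307×10^-6 m⁴
Effective length L_e = K·L = 1 × 7.24 = 7.240 m
P_cr = π²EI / L_e² = π² × 202×10⁹ × 2.307×10^-6 / 7.240² = 8.773×10^4 N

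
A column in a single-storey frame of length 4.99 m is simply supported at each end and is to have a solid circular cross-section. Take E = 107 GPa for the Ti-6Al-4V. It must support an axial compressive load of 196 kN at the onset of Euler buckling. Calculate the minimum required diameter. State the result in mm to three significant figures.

d ≈ 98.5 mm

L_e = K·L = 1 × 4.99 = 4.990 m
Required I = P_cr·L_e²/(π²E) = 1.960×10^5 × 4.990² / (π² × 1.07×10^11) = 4.621×10^-6 m⁴
I_req = 4.621×10^6 mm⁴
Solid circle: I = πd⁴/64  ⇒  d = (64I/π)^(1/4) = (64×4.621×10^6/π)^(1/4) = 98.5 mm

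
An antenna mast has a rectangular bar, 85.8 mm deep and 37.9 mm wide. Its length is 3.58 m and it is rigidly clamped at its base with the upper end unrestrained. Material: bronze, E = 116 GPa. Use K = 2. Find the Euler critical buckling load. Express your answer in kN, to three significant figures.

Buckling occurs about the weak axis: I_min = h·b³/12 with b = 37.9 mm (the shorter side).
I_min = 85.8×37.9³/12 = 3.892×10^5 mm⁴
I = 3.892×10^5 mm⁴ = 3.892×10^-7 m⁴
Effective length L_e = K·L = 2 × 3.58 = 7.160 m
P_cr = π²EI / L_e² = π² × 116×10⁹ × 3.892×10^-7 / 7.160² = 8.693×10^3 N

P_cr ≈ 8.69 kN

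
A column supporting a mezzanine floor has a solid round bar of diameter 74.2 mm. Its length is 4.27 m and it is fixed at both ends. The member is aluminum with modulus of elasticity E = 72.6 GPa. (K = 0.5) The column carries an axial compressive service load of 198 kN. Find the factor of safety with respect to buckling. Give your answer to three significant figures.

I = πd⁴/64 = π×74.2⁴/64 = 1.488×10^6 mm⁴
I = 1.488×10^6 mm⁴ = 1.488×10^-6 m⁴
Effective length L_e = K·L = 0.5 × 4.27 = 2.135 m
P_cr = π²EI / L_e² = π² × 72.6×10⁹ × 1.488×10^-6 / 2.135² = 2.339×10^5 N
Factor of safety n = P_cr / P = 233.90 / 198 = 1.18

n ≈ 1.18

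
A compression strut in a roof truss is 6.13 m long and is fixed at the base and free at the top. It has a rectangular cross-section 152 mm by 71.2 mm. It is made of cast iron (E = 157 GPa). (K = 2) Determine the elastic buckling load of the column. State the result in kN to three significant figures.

P_cr ≈ 47.1 kN

Buckling occurs about the weak axis: I_min = h·b³/12 with b = 71.2 mm (the shorter side).
I_min = 152×71.2³/12 = 4.572×10^6 mm⁴
I = 4.572×10^6 mm⁴ = 4.572×10^-6 m⁴
Effective length L_e = K·L = 2 × 6.13 = 12.26 m
P_cr = π²EI / L_e² = π² × 157×10⁹ × 4.572×10^-6 / 12.26² = 4.713×10^4 N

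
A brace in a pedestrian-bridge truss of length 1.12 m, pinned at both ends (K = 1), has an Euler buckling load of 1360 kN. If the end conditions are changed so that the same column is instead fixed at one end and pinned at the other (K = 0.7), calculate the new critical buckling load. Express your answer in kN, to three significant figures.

P_cr ∝ 1/K², so P_cr,new = P_cr,old × (K_old/K_new)² = 1360 × (1/0.7)²
= 1360 × 2.041 = 2780 kN

P_cr ≈ 2780 kN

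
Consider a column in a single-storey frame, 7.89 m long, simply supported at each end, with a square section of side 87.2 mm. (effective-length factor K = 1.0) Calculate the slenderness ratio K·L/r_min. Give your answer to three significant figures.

For a square r = a/√12 = 87.2/√12 = 25.17 mm
L_e = K·L = 1 × 7.89 m = 7.890 m = 7890.0 mm
λ = L_e / r_min = 7890.0 / 25.17 = 313

λ ≈ 313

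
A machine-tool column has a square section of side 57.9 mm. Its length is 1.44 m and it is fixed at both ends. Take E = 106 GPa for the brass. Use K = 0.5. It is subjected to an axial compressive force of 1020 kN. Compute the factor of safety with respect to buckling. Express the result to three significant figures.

n ≈ 1.85

I = a⁴/12 = 57.9⁴/12 = 9.366×10^5 mm⁴
I = 9.366×10^5 mm⁴ = 9.366×10^-7 m⁴
Effective length L_e = K·L = 0.5 × 1.44 = 0.7200 m
P_cr = π²EI / L_e² = π² × 106×10⁹ × 9.366×10^-7 / 0.7200² = 1.890×10^6 N
Factor of safety n = P_cr / P = 1890.1 / 1020 = 1.85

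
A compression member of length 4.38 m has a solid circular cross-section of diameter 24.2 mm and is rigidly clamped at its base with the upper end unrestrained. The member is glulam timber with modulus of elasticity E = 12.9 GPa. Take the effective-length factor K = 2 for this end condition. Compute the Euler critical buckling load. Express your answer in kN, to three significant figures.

I = πd⁴/64 = π×24.2⁴/64 = 1.684×10^4 mm⁴
I = 1.684×10^4 mm⁴ = 1.684×10^-8 m⁴
Effective length L_e = K·L = 2 × 4.38 = 8.760 m
P_cr = π²EI / L_e² = π² × 12.9×10⁹ × 1.684×10^-8 / 8.760² = 27.93 N

P_cr ≈ 0.0279 kN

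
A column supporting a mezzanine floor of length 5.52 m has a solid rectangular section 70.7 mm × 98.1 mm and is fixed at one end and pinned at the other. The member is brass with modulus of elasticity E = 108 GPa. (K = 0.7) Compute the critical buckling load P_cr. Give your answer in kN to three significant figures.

Buckling occurs about the weak axis: I_min = h·b³/12 with b = 70.7 mm (the shorter side).
I_min = 98.1×70.7³/12 = 2.889×10^6 mm⁴
I = 2.889×10^6 mm⁴ = 2.889×10^-6 m⁴
Effective length L_e = K·L = 0.7 × 5.52 = 3.864 m
P_cr = π²EI / L_e² = π² × 108×10⁹ × 2.889×10^-6 / 3.864² = 2.063×10^5 N

P_cr ≈ 206 kN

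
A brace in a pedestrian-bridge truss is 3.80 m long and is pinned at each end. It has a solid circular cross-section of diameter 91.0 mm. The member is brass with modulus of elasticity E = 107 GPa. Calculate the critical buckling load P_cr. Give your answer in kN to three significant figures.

I = πd⁴/64 = π×91.0⁴/64 = 3.366×10^6 mm⁴
I = 3.366×10^6 mm⁴ = 3.366×10^-6 m⁴
Effective length L_e = K·L = 1 × 3.80 = 3.800 m
P_cr = π²EI / L_e² = π² × 107×10⁹ × 3.366×10^-6 / 3.800² = 2.462×10^5 N

P_cr ≈ 246 kN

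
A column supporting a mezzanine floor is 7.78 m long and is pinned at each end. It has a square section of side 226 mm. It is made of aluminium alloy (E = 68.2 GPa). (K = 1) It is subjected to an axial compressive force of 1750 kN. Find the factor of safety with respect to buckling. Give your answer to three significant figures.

n ≈ 1.38

I = a⁴/12 = 226⁴/12 = 2.174×10^8 mm⁴
I = 2.174×10^8 mm⁴ = 2.174×10^-4 m⁴
Effective length L_e = K·L = 1 × 7.78 = 7.780 m
P_cr = π²EI / L_e² = π² × 68.2×10⁹ × 2.174×10^-4 / 7.780² = 2.418×10^6 N
Factor of safety n = P_cr / P = 2417.6 / 1750 = 1.38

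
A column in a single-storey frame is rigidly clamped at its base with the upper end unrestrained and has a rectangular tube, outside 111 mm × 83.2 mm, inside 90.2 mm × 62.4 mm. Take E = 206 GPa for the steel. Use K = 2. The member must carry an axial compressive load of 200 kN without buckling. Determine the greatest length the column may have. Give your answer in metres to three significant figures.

Weak-axis I_min = (h_o·b_o³ − h_i·b_i³)/12 with b_o = 83.2, b_i = 62.40 mm (shorter outer/inner sides).
I_min = (111×83.2³ − 90.20×62.40³)/12 = 3.501×10^6 mm⁴
I = 3.501×10^-6 m⁴
At the buckling limit P_cr = P = 2.000×10^5 N
From P_cr = π²EI/(K·L)²:  L = (1/K)·√(π²EI/P_cr) = (1/2)·√(π²×2.06×10^11×3.501×10^-6/2.000×10^5)
L = 2.98 m

L_max ≈ 2.98 m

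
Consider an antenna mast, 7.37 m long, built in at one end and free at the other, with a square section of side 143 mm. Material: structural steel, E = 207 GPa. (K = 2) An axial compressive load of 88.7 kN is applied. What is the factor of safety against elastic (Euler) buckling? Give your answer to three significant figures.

I = a⁴/12 = 143⁴/12 = 3.485×10^7 mm⁴
I = 3.485×10^7 mm⁴ = 3.485×10^-5 m⁴
Effective length L_e = K·L = 2 × 7.37 = 14.74 m
P_cr = π²EI / L_e² = π² × 207×10⁹ × 3.485×10^-5 / 14.74² = 3.277×10^5 N
Factor of safety n = P_cr / P = 327.67 / 88.7 = 3.69

n ≈ 3.69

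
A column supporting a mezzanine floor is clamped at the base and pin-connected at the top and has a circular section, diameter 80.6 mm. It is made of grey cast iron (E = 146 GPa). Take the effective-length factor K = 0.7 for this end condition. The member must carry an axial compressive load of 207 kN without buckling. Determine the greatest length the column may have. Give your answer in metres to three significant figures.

L_max ≈ 5.42 m

I = πd⁴/64 = π×80.6⁴/64 = 2.072×10^6 mm⁴
I = 2.072×10^-6 m⁴
At the buckling limit P_cr = P = 2.070×10^5 N
From P_cr = π²EI/(K·L)²:  L = (1/K)·√(π²EI/P_cr) = (1/0.7)·√(π²×1.46×10^11×2.072×10^-6/2.070×10^5)
L = 5.42 m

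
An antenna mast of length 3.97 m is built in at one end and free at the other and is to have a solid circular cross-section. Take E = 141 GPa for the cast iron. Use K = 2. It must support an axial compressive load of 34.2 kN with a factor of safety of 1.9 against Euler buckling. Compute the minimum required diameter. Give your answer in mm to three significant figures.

Required P_cr = n·P = 1.9 × 34.2 = 64.98 kN
L_e = K·L = 2 × 3.97 = 7.940 m
Required I = P_cr·L_e²/(π²E) = 6.498×10^4 × 7.940² / (π² × 1.41×10^11) = 2.944×10^-6 m⁴
I_req = 2.944×10^6 mm⁴
Solid circle: I = πd⁴/64  ⇒  d = (64I/π)^(1/4) = (64×2.944×10^6/π)^(1/4) = 88.0 mm

d ≈ 88.0 mm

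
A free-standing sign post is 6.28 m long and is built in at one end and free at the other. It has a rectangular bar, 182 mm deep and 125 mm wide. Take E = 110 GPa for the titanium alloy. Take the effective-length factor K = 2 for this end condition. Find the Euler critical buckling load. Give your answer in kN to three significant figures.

P_cr ≈ 204 kN

Buckling occurs about the weak axis: I_min = h·b³/12 with b = 125 mm (the shorter side).
I_min = 182×125³/12 = 2.962×10^7 mm⁴
I = 2.962×10^7 mm⁴ = 2.962×10^-5 m⁴
Effective length L_e = K·L = 2 × 6.28 = 12.56 m
P_cr = π²EI / L_e² = π² × 110×10⁹ × 2.962×10^-5 / 12.56² = 2.039×10^5 N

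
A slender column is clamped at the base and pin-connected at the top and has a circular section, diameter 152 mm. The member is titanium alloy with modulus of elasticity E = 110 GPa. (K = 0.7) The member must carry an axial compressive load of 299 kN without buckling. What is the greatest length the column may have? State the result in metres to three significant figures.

L_max ≈ 13.9 m

I = πd⁴/64 = π×152⁴/64 = 2.620×10^7 mm⁴
I = 2.620×10^-5 m⁴
At the buckling limit P_cr = P = 2.990×10^5 N
From P_cr = π²EI/(K·L)²:  L = (1/K)·√(π²EI/P_cr) = (1/0.7)·√(π²×1.10×10^11×2.620×10^-5/2.990×10^5)
L = 13.9 m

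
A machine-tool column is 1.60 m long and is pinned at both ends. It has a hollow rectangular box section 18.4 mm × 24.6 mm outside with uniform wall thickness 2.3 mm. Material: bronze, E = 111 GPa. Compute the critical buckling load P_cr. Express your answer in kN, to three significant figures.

P_cr ≈ 3.59 kN

Inner dimensions: h_i = 24.6 − 2×2.3 = 20.00 mm, b_i = 18.4 − 2×2.3 = 13.80 mm
Weak-axis I_min = (h_o·b_o³ − h_i·b_i³)/12 with b_o = 18.4, b_i = 13.80 mm (shorter outer/inner sides).
I_min = (24.6×18.4³ − 20.00×13.80³)/12 = 8.390×10^3 mm⁴
I = 8.390×10^3 mm⁴ = 8.390×10^-9 m⁴
Effective length L_e = K·L = 1 × 1.60 = 1.600 m
P_cr = π²EI / L_e² = π² × 111×10⁹ × 8.390×10^-9 / 1.600² = 3.591×10^3 N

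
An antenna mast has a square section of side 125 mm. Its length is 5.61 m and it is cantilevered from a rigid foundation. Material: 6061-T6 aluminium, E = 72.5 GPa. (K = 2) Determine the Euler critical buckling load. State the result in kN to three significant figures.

P_cr ≈ 116 kN

I = a⁴/12 = 125⁴/12 = 2.035×10^7 mm⁴
I = 2.035×10^7 mm⁴ = 2.035×10^-5 m⁴
Effective length L_e = K·L = 2 × 5.61 = 11.22 m
P_cr = π²EI / L_e² = π² × 72.5×10⁹ × 2.035×10^-5 / 11.22² = 1.156×10^5 N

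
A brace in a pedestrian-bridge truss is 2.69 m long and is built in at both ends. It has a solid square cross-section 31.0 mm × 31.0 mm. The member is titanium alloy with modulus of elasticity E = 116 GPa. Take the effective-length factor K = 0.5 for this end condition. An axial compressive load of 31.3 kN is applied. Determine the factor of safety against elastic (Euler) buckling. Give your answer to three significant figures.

I = a⁴/12 = 31.0⁴/12 = 7.696×10^4 mm⁴
I = 7.696×10^4 mm⁴ = 7.696×10^-8 m⁴
Effective length L_e = K·L = 0.5 × 2.69 = 1.345 m
P_cr = π²EI / L_e² = π² × 116×10⁹ × 7.696×10^-8 / 1.345² = 4.871×10^4 N
Factor of safety n = P_cr / P = 48.706 / 31.3 = 1.56

n ≈ 1.56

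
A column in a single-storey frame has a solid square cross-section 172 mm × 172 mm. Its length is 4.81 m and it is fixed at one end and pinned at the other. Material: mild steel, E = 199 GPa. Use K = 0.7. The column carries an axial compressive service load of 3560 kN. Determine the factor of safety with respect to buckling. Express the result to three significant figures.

n ≈ 3.55

I = a⁴/12 = 172⁴/12 = 7.293×10^7 mm⁴
I = 7.293×10^7 mm⁴ = 7.293×10^-5 m⁴
Effective length L_e = K·L = 0.7 × 4.81 = 3.367 m
P_cr = π²EI / L_e² = π² × 199×10⁹ × 7.293×10^-5 / 3.367² = 1.264×10^7 N
Factor of safety n = P_cr / P = 12636 / 3560 = 3.55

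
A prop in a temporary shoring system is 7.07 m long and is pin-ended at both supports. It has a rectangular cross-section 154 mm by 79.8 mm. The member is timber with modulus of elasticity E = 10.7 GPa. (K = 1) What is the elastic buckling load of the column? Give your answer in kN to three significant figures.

Buckling occurs about the weak axis: I_min = h·b³/12 with b = 79.8 mm (the shorter side).
I_min = 154×79.8³/12 = 6.522×10^6 mm⁴
I = 6.522×10^6 mm⁴ = 6.522×10^-6 m⁴
Effective length L_e = K·L = 1 × 7.07 = 7.070 m
P_cr = π²EI / L_e² = π² × 10.7×10⁹ × 6.522×10^-6 / 7.070² = 1.378×10^4 N

P_cr ≈ 13.8 kN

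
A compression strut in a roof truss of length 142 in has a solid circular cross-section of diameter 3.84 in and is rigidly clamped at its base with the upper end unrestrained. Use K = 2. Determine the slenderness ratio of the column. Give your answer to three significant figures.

For a solid circle r = d/4 = 3.84/4 = 0.9600 in
L_e = K·L = 2 × 142 = 284.0 in
λ = L_e / r_min = 284.00 / 0.9600 = 296

λ ≈ 296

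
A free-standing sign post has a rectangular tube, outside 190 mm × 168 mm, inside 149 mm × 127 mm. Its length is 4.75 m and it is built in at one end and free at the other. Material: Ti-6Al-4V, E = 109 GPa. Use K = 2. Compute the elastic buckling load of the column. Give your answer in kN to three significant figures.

Weak-axis I_min = (h_o·b_o³ − h_i·b_i³)/12 with b_o = 168, b_i = 127.0 mm (shorter outer/inner sides).
I_min = (190×168³ − 149.0×127.0³)/12 = 4.964×10^7 mm⁴
I = 4.964×10^7 mm⁴ = 4.964×10^-5 m⁴
Effective length L_e = K·L = 2 × 4.75 = 9.500 m
P_cr = π²EI / L_e² = π² × 109×10⁹ × 4.964×10^-5 / 9.500² = 5.917×10^5 N

P_cr ≈ 592 kN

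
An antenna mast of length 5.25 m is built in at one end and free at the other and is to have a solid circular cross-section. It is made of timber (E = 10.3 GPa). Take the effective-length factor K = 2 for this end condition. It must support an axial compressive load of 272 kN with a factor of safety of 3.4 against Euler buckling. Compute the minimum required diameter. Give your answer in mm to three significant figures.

d ≈ 378 mm

Required P_cr = n·P = 3.4 × 272 = 924.8 kN
L_e = K·L = 2 × 5.25 = 10.50 m
Required I = P_cr·L_e²/(π²E) = 9.248×10^5 × 10.50² / (π² × 1.03×10^10) = 1.003×10^-3 m⁴
I_req = 1.003×10^9 mm⁴
Solid circle: I = πd⁴/64  ⇒  d = (64I/π)^(1/4) = (64×1.003×10^9/π)^(1/4) = 378 mm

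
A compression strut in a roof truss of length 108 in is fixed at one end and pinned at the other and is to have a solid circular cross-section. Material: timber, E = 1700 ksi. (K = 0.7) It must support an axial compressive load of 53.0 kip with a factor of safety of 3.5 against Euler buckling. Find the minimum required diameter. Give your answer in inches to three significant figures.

Required P_cr = n·P = 3.5 × 53.0 = 185.5 kip
L_e = K·L = 0.7 × 108 = 75.60 in
Required I = P_cr·L_e²/(π²E) = 1.855×10^5 × 75.60² / (π² × 1.70×10^6) = 63.19 in⁴
Solid circle: I = πd⁴/64  ⇒  d = (64I/π)^(1/4) = (64×63.19/π)^(1/4) = 5.99 in

d ≈ 5.99 in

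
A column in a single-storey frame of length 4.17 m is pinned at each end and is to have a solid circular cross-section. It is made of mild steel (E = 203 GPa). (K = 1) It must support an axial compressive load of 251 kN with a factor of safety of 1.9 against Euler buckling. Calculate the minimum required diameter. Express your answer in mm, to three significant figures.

d ≈ 95.8 mm

Required P_cr = n·P = 1.9 × 251 = 476.9 kN
L_e = K·L = 1 × 4.17 = 4.170 m
Required I = P_cr·L_e²/(π²E) = 4.769×10^5 × 4.170² / (π² × 2.03×10^11) = 4.139×10^-6 m⁴
I_req = 4.139×10^6 mm⁴
Solid circle: I = πd⁴/64  ⇒  d = (64I/π)^(1/4) = (64×4.139×10^6/π)^(1/4) = 95.8 mm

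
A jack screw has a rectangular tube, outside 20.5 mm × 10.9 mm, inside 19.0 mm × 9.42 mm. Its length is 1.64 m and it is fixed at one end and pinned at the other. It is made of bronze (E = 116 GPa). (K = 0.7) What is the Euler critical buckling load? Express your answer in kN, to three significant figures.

Weak-axis I_min = (h_o·b_o³ − h_i·b_i³)/12 with b_o = 10.9, b_i = 9.420 mm (shorter outer/inner sides).
I_min = (20.5×10.9³ − 19.00×9.420³)/12 = 888.8 mm⁴
I = 888.8 mm⁴ = 8.888×10^-10 m⁴
Effective length L_e = K·L = 0.7 × 1.64 = 1.148 m
P_cr = π²EI / L_e² = π² × 116×10⁹ × 8.888×10^-10 / 1.148² = 772.1 N

P_cr ≈ 0.772 kN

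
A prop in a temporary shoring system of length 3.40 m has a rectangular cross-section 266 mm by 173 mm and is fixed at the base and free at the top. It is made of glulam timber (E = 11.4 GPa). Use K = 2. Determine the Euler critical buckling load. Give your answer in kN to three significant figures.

Buckling occurs about the weak axis: I_min = h·b³/12 with b = 173 mm (the shorter side).
I_min = 266×173³/12 = 1.148×10^8 mm⁴
I = 1.148×10^8 mm⁴ = 1.148×10^-4 m⁴
Effective length L_e = K·L = 2 × 3.40 = 6.800 m
P_cr = π²EI / L_e² = π² × 11.4×10⁹ × 1.148×10^-4 / 6.800² = 2.793×10^5 N

P_cr ≈ 279 kN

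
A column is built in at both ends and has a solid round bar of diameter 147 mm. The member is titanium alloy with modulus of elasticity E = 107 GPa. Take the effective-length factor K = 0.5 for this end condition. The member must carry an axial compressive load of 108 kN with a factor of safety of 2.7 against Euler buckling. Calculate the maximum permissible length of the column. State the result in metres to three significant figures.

L_max ≈ 18.2 m

I = πd⁴/64 = π×147⁴/64 = 2.292×10^7 mm⁴
I = 2.292×10^-5 m⁴
Required critical load P_cr = n·P = 2.7 × 108 = 291.6 kN = 2.916×10^5 N
From P_cr = π²EI/(K·L)²:  L = (1/K)·√(π²EI/P_cr) = (1/0.5)·√(π²×1.07×10^11×2.292×10^-5/2.916×10^5)
L = 18.2 m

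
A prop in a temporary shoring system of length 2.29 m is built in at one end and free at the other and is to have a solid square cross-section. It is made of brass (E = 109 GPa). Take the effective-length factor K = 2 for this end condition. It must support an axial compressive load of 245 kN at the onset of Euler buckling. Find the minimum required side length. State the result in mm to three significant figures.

L_e = K·L = 2 × 2.29 = 4.580 m
Required I = P_cr·L_e²/(π²E) = 2.450×10^5 × 4.580² / (π² × 1.09×10^11) = 4.777×10^-6 m⁴
I_req = 4.777×10^6 mm⁴
Solid square: I = a⁴/12  ⇒  a = (12I)^(1/4) = (12×4.777×10^6)^(1/4) = 87.0 mm

a ≈ 87.0 mm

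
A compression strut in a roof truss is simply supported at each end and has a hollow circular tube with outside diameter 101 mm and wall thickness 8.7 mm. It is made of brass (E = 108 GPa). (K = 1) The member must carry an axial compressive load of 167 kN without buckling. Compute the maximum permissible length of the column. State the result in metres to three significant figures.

L_max ≈ 4.16 m

Inner diameter d_i = 101 − 2×8.7 = 83.60 mm
I = π(d_o⁴ − d_i⁴)/64 = π(101⁴ − 83.60⁴)/64 = 2.710×10^6 mm⁴
I = 2.710×10^-6 m⁴
At the buckling limit P_cr = P = 1.670×10^5 N
From P_cr = π²EI/(K·L)²:  L = (1/K)·√(π²EI/P_cr) = (1/1)·√(π²×1.08×10^11×2.710×10^-6/1.670×10^5)
L = 4.16 m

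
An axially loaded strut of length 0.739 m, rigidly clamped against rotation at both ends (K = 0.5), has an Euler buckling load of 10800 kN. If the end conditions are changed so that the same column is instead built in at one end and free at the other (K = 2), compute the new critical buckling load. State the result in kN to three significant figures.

P_cr ≈ 675 kN

P_cr ∝ 1/K², so P_cr,new = P_cr,old × (K_old/K_new)² = 10800 × (0.5/2)²
= 10800 × 0.06250 = 675 kN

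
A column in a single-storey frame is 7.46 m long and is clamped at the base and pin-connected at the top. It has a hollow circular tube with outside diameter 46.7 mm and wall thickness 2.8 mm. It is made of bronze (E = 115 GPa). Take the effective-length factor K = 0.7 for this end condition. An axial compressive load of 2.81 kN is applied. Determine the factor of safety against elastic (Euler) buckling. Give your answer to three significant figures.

n ≈ 1.38

Inner diameter d_i = 46.7 − 2×2.8 = 41.10 mm
I = π(d_o⁴ − d_i⁴)/64 = π(46.7⁴ − 41.10⁴)/64 = 9.341×10^4 mm⁴
I = 9.341×10^4 mm⁴ = 9.341×10^-8 m⁴
Effective length L_e = K·L = 0.7 × 7.46 = 5.222 m
P_cr = π²EI / L_e² = π² × 115×10⁹ × 9.341×10^-8 / 5.222² = 3.888×10^3 N
Factor of safety n = P_cr / P = 3.8878 / 2.81 = 1.38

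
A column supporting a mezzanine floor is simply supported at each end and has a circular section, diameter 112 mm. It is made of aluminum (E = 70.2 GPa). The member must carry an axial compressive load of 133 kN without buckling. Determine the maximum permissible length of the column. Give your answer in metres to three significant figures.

L_max ≈ 6.34 m

I = πd⁴/64 = π×112⁴/64 = 7.724×10^6 mm⁴
I = 7.724×10^-6 m⁴
At the buckling limit P_cr = P = 1.330×10^5 N
From P_cr = π²EI/(K·L)²:  L = (1/K)·√(π²EI/P_cr) = (1/1)·√(π²×7.02×10^10×7.724×10^-6/1.330×10^5)
L = 6.34 m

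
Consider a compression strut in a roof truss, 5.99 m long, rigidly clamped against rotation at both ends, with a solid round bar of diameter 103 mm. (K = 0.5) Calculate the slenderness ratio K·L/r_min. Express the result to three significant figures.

λ ≈ 116

For a solid circle r = d/4 = 103/4 = 25.75 mm
L_e = K·L = 0.5 × 5.99 m = 2.995 m = 2995.0 mm
λ = L_e / r_min = 2995.0 / 25.75 = 116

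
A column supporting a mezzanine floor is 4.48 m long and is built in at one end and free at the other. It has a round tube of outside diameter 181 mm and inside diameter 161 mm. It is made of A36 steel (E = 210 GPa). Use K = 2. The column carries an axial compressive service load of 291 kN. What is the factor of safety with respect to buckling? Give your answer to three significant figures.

n ≈ 1.75

d_o = 181 mm, d_i = 161 mm
I = π(d_o⁴ − d_i⁴)/64 = π(181⁴ − 161.0⁴)/64 = 1.970×10^7 mm⁴
I = 1.970×10^7 mm⁴ = 1.970×10^-5 m⁴
Effective length L_e = K·L = 2 × 4.48 = 8.960 m
P_cr = π²EI / L_e² = π² × 210×10⁹ × 1.970×10^-5 / 8.960² = 5.087×10^5 N
Factor of safety n = P_cr / P = 508.67 / 291 = 1.75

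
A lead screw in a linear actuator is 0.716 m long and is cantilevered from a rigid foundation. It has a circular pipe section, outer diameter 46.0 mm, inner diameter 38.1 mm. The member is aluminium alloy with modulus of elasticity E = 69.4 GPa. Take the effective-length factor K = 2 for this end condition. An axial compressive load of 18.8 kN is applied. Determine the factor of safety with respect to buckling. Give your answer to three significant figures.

n ≈ 2.07

d_o = 46.0 mm, d_i = 38.1 mm
I = π(d_o⁴ − d_i⁴)/64 = π(46.0⁴ − 38.10⁴)/64 = 1.164×10^5 mm⁴
I = 1.164×10^5 mm⁴ = 1.164×10^-7 m⁴
Effective length L_e = K·L = 2 × 0.716 = 1.432 m
P_cr = π²EI / L_e² = π² × 69.4×10⁹ × 1.164×10^-7 / 1.432² = 3.886×10^4 N
Factor of safety n = P_cr / P = 38.864 / 18.8 = 2.07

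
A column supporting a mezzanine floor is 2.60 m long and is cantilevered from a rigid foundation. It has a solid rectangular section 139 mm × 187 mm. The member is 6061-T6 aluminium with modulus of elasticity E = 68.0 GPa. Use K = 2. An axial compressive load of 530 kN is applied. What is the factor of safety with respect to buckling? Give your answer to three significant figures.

n ≈ 1.96

Buckling occurs about the weak axis: I_min = h·b³/12 with b = 139 mm (the shorter side).
I_min = 187×139³/12 = 4.185×10^7 mm⁴
I = 4.185×10^7 mm⁴ = 4.185×10^-5 m⁴
Effective length L_e = K·L = 2 × 2.60 = 5.200 m
P_cr = π²EI / L_e² = π² × 68.0×10⁹ × 4.185×10^-5 / 5.200² = 1.039×10^6 N
Factor of safety n = P_cr / P = 1038.7 / 530 = 1.96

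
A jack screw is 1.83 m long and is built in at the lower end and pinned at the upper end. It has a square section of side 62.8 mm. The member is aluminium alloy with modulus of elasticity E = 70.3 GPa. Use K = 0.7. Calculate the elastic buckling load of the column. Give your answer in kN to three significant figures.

P_cr ≈ 548 kN

I = a⁴/12 = 62.8⁴/12 = 1.296×10^6 mm⁴
I = 1.296×10^6 mm⁴ = 1.296×10^-6 m⁴
Effective length L_e = K·L = 0.7 × 1.83 = 1.281 m
P_cr = π²EI / L_e² = π² × 70.3×10⁹ × 1.296×10^-6 / 1.281² = 5.480×10^5 N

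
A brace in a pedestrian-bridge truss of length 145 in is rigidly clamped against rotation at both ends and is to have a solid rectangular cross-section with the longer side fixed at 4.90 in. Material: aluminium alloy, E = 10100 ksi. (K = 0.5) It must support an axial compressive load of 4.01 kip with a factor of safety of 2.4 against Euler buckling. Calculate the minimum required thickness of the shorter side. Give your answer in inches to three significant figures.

b ≈ 1.08 in

Required P_cr = n·P = 2.4 × 4.01 = 9.624 kip
L_e = K·L = 0.5 × 145 = 72.50 in
Required I = P_cr·L_e²/(π²E) = 9.624×10^3 × 72.50² / (π² × 1.01×10^7) = 0.5075 in⁴
Rectangle, weak axis: I_min = h·b³/12 with h = 4.90 in fixed  ⇒  b = (12I/h)^(1/3) = 1.08 in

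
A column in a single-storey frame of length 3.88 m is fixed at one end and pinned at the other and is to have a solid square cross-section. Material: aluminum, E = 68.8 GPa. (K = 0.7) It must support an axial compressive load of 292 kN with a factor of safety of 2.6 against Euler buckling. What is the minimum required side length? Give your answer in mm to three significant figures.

a ≈ 99.7 mm

Required P_cr = n·P = 2.6 × 292 = 759.2 kN
L_e = K·L = 0.7 × 3.88 = 2.716 m
Required I = P_cr·L_e²/(π²E) = 7.592×10^5 × 2.716² / (π² × 6.88×10^10) = 8.248×10^-6 m⁴
I_req = 8.248×10^6 mm⁴
Solid square: I = a⁴/12  ⇒  a = (12I)^(1/4) = (12×8.248×10^6)^(1/4) = 99.7 mm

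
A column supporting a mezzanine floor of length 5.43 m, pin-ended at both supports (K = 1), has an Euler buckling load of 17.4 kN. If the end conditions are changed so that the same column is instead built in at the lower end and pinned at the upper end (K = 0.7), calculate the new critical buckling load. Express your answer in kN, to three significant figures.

P_cr ∝ 1/K², so P_cr,new = P_cr,old × (K_old/K_new)² = 17.4 × (1/0.7)²
= 17.4 × 2.041 = 35.5 kN

P_cr ≈ 35.5 kN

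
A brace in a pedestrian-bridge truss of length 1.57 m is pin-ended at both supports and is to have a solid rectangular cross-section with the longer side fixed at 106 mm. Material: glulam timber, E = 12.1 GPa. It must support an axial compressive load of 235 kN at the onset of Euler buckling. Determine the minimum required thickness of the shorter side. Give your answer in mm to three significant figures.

b ≈ 81.9 mm

L_e = K·L = 1 × 1.57 = 1.570 m
Required I = P_cr·L_e²/(π²E) = 2.350×10^5 × 1.570² / (π² × 1.21×10^10) = 4.850×10^-6 m⁴
I_req = 4.850×10^6 mm⁴
Rectangle, weak axis: I_min = h·b³/12 with h = 106 mm fixed  ⇒  b = (12I/h)^(1/3) = 81.9 mm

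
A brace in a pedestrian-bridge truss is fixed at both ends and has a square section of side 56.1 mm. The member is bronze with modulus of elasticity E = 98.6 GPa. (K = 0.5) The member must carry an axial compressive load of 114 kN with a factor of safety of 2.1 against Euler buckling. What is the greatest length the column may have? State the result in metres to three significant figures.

I = a⁴/12 = 56.1⁴/12 = 8.254×10^5 mm⁴
I = 8.254×10^-7 m⁴
Required critical load P_cr = n·P = 2.1 × 114 = 239.4 kN = 2.394×10^5 N
From P_cr = π²EI/(K·L)²:  L = (1/K)·√(π²EI/P_cr) = (1/0.5)·√(π²×9.86×10^10×8.254×10^-7/2.394×10^5)
L = 3.66 m

L_max ≈ 3.66 m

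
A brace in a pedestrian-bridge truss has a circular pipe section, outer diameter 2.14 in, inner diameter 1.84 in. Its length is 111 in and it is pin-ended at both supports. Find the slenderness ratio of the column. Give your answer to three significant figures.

λ ≈ 157

d_o = 2.14 in, d_i = 1.84 in
I = π(d_o⁴ − d_i⁴)/64 = π(2.14⁴ − 1.840⁴)/64 = 0.4668 in⁴
A = 0.9378 in²;  r_min = √(I/A) = √(0.4668/0.9378) = 0.7056 in
L_e = K·L = 1 × 111 = 111.0 in
λ = L_e / r_min = 111.00 / 0.7056 = 157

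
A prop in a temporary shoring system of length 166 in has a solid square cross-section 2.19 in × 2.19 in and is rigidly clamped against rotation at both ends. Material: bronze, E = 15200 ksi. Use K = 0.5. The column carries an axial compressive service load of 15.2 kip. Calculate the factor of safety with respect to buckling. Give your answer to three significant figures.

I = a⁴/12 = 2.19⁴/12 = 1.917 in⁴
Effective length L_e = K·L = 0.5 × 166 = 83.00 in
P_cr = π²EI / L_e² = π² × 15200×10³ × 1.917 / 83.00² = 4.174×10^4 lb
Factor of safety n = P_cr / P = 41.743 / 15.2 = 2.75

n ≈ 2.75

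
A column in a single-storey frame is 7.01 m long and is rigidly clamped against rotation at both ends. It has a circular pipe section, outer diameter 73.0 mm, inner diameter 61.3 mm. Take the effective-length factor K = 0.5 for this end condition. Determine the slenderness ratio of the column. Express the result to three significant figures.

d_o = 73.0 mm, d_i = 61.3 mm
I = π(d_o⁴ − d_i⁴)/64 = π(73.0⁴ − 61.30⁴)/64 = 7.009×10^5 mm⁴
A = 1.234×10^3 mm²;  r_min = √(I/A) = √(7.009×10^5/1.234×10^3) = 23.83 mm
L_e = K·L = 0.5 × 7.01 m = 3.505 m = 3505.0 mm
λ = L_e / r_min = 3505.0 / 23.83 = 147

λ ≈ 147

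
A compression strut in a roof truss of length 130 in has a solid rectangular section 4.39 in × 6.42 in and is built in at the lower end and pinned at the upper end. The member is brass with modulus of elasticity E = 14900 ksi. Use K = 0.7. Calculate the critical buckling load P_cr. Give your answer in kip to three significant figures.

P_cr ≈ 804 kip

Buckling occurs about the weak axis: I_min = h·b³/12 with b = 4.39 in (the shorter side).
I_min = 6.42×4.39³/12 = 45.26 in⁴
Effective length L_e = K·L = 0.7 × 130 = 91.00 in
P_cr = π²EI / L_e² = π² × 14900×10³ × 45.26 / 91.00² = 8.038×10^5 lb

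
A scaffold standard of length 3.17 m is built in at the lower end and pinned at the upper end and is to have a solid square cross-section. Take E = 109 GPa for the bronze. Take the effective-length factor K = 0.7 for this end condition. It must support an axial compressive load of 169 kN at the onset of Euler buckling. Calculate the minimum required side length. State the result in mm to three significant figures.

L_e = K·L = 0.7 × 3.17 = 2.219 m
Required I = P_cr·L_e²/(π²E) = 1.690×10^5 × 2.219² / (π² × 1.09×10^11) = 7.735×10^-7 m⁴
I_req = 7.735×10^5 mm⁴
Solid square: I = a⁴/12  ⇒  a = (12I)^(1/4) = (12×7.735×10^5)^(1/4) = 55.2 mm

a ≈ 55.2 mm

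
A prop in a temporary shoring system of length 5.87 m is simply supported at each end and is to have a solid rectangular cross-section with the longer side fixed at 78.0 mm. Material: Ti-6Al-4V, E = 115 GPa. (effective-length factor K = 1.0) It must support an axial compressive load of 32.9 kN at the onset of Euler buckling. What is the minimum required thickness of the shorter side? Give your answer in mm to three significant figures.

b ≈ 53.6 mm

L_e = K·L = 1 × 5.87 = 5.870 m
Required I = P_cr·L_e²/(π²E) = 3.290×10^4 × 5.870² / (π² × 1.15×10^11) = 9.988×10^-7 m⁴
I_req = 9.988×10^5 mm⁴
Rectangle, weak axis: I_min = h·b³/12 with h = 78.0 mm fixed  ⇒  b = (12I/h)^(1/3) = 53.6 mm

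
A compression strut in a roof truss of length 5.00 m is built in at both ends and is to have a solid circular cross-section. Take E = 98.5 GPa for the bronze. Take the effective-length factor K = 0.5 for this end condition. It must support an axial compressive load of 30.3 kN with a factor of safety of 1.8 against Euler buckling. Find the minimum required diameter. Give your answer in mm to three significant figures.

d ≈ 51.7 mm

Required P_cr = n·P = 1.8 × 30.3 = 54.54 kN
L_e = K·L = 0.5 × 5.00 = 2.500 m
Required I = P_cr·L_e²/(π²E) = 5.454×10^4 × 2.500² / (π² × 9.85×10^10) = 3.506×10^-7 m⁴
I_req = 3.506×10^5 mm⁴
Solid circle: I = πd⁴/64  ⇒  d = (64I/π)^(1/4) = (64×3.506×10^5/π)^(1/4) = 51.7 mm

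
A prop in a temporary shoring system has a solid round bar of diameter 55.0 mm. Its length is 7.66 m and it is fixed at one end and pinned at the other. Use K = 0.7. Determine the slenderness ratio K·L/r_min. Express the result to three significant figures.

λ ≈ 390

I = πd⁴/64 = π×55.0⁴/64 = 4.492×10^5 mm⁴
A = 2.376×10^3 mm²;  r_min = √(I/A) = √(4.492×10^5/2.376×10^3) = 13.75 mm
L_e = K·L = 0.7 × 7.66 m = 5.362 m = 5362.0 mm
λ = L_e / r_min = 5362.0 / 13.75 = 390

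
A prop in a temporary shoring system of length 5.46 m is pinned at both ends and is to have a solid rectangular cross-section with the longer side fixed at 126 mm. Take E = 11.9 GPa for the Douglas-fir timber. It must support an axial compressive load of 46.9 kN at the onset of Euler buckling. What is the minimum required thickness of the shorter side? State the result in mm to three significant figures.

L_e = K·L = 1 × 5.46 = 5.460 m
Required I = P_cr·L_e²/(π²E) = 4.690×10^4 × 5.460² / (π² × 1.19×10^10) = 1.190×10^-5 m⁴
I_req = 1.190×10^7 mm⁴
Rectangle, weak axis: I_min = h·b³/12 with h = 126 mm fixed  ⇒  b = (12I/h)^(1/3) = 104 mm

b ≈ 104 mm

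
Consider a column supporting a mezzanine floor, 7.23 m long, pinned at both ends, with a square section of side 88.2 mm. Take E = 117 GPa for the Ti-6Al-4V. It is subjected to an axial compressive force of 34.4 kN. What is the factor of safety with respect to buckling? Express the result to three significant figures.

n ≈ 3.24

I = a⁴/12 = 88.2⁴/12 = 5.043×10^6 mm⁴
I = 5.043×10^6 mm⁴ = 5.043×10^-6 m⁴
Effective length L_e = K·L = 1 × 7.23 = 7.230 m
P_cr = π²EI / L_e² = π² × 117×10⁹ × 5.043×10^-6 / 7.230² = 1.114×10^5 N
Factor of safety n = P_cr / P = 111.40 / 34.4 = 3.24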